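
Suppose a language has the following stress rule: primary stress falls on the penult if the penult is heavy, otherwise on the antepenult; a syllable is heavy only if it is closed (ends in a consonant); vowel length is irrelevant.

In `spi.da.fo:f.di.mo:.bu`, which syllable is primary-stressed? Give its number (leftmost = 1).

Weights: 4 di L, 5 mo: L, 6 bu L.
The penult (syllable 5, mo:) is light, so stress falls on the antepenult (syllable 4, di).
Primary stress: syllable 4 → spi.da.fo:f.ˈdi.mo:.bu.

4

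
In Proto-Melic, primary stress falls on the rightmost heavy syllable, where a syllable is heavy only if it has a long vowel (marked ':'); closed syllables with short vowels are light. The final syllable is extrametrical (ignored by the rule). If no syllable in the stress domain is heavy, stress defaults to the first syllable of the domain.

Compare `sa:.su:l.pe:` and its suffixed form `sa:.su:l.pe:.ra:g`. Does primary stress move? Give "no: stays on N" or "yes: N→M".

yes: 2→3

Base `sa:.su:l.pe:` (3 syllables):
  The final syllable (3, pe:) is extrametrical; the stress domain is syllables 1–2.
  Weights: 1 sa: H, 2 su:l H.
  Heavy syllables in the domain: 1, 2. The rightmost is syllable 2 (su:l).
  → primary stress on syllable 2.
Suffixed `sa:.su:l.pe:.ra:g` (4 syllables):
  The final syllable (4, ra:g) is extrametrical; the stress domain is syllables 1–3.
  Weights: 1 sa: H, 2 su:l H, 3 pe: H.
  Heavy syllables in the domain: 1, 2, 3. The rightmost is syllable 3 (pe:).
  → primary stress on syllable 3.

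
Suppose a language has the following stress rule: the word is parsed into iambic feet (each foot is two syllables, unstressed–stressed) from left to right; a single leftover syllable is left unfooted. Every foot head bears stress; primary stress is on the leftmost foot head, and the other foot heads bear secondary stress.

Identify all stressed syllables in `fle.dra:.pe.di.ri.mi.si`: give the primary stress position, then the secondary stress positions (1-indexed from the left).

primary 2, secondary 4, 6

Parse left to right into iambic (σˈσ) feet: (fle.ˈdra:) (pe.ˈdi) (ri.ˈmi) si. Syllable 7 is left unfooted.
Foot heads (stressed positions): 2, 4, 6.
End Rule Leftmost: primary stress on the leftmost head = syllable 2.
Secondary stress on 4, 6: fle.ˈdra:.pe.ˌdi.ri.ˌmi.si.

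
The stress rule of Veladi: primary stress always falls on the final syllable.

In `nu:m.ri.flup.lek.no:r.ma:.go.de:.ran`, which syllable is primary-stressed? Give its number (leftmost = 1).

9

The word has 9 syllables; the final syllable is syllable 9 (ran).
Primary stress: syllable 9 → nu:m.ri.flup.lek.no:r.ma:.go.de:.ˈran.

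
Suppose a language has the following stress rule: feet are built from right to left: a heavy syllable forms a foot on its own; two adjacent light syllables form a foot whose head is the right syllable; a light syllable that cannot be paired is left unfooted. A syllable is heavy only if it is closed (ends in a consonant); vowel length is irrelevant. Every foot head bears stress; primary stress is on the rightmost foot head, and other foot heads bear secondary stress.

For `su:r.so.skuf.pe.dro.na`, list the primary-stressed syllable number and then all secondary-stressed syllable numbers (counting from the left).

primary 6, secondary 1, 3

Weights: 1 su:r H, 2 so L, 3 skuf H, 4 pe L, 5 dro L, 6 na L.
Parse right to left (heavy = foot alone; LL = one foot; stranded L unfooted): (ˈsu:r) so (ˈskuf) pe (dro.ˈna).
Foot heads: 1, 3, 6.
Primary stress on the rightmost head = syllable 6.
Secondary stress on 1, 3: ˌsu:r.so.ˌskuf.pe.dro.ˈna.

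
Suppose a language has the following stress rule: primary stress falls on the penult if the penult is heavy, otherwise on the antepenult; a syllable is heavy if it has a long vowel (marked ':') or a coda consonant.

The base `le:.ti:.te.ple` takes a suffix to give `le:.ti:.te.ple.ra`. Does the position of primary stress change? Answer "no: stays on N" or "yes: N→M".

Base `le:.ti:.te.ple` (4 syllables):
  Weights: 2 ti: H, 3 te L, 4 ple L.
  The penult (syllable 3, te) is light, so stress falls on the antepenult (syllable 2, ti:).
  → primary stress on syllable 2.
Suffixed `le:.ti:.te.ple.ra` (5 syllables):
  Weights: 3 te L, 4 ple L, 5 ra L.
  The penult (syllable 4, ple) is light, so stress falls on the antepenult (syllable 3, te).
  → primary stress on syllable 3.

yes: 2→3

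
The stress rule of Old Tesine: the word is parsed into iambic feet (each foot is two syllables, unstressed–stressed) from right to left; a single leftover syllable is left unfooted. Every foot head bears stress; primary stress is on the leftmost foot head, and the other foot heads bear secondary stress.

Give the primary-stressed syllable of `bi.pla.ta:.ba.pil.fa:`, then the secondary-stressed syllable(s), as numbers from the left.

Parse right to left into iambic (σˈσ) feet: (bi.ˈpla) (ta:.ˈba) (pil.ˈfa:).
Foot heads (stressed positions): 2, 4, 6.
End Rule Leftmost: primary stress on the leftmost head = syllable 2.
Secondary stress on 4, 6: bi.ˈpla.ta:.ˌba.pil.ˌfa:.

primary 2, secondary 4, 6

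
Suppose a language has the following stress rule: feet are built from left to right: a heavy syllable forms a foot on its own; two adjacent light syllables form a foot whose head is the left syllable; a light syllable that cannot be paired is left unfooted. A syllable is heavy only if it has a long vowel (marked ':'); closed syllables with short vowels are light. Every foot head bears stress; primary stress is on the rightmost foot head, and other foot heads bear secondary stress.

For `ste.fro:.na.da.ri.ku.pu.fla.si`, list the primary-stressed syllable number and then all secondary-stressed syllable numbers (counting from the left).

Weights: 1 ste L, 2 fro: H, 3 na L, 4 da L, 5 ri L, 6 ku L, 7 pu L, 8 fla L, 9 si L.
Parse left to right (heavy = foot alone; LL = one foot; stranded L unfooted): ste (ˈfro:) (ˈna.da) (ˈri.ku) (ˈpu.fla) si.
Foot heads: 2, 3, 5, 7.
Primary stress on the rightmost head = syllable 7.
Secondary stress on 2, 3, 5: ste.ˌfro:.ˌna.da.ˌri.ku.ˈpu.fla.si.

primary 7, secondary 2, 3, 5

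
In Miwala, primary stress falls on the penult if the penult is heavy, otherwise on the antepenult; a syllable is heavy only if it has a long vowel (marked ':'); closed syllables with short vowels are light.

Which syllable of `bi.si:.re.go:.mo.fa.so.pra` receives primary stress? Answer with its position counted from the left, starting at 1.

6

Weights: 6 fa L, 7 so L, 8 pra L.
The penult (syllable 7, so) is light, so stress falls on the antepenult (syllable 6, fa).
Primary stress: syllable 6 → bi.si:.re.go:.mo.ˈfa.so.pra.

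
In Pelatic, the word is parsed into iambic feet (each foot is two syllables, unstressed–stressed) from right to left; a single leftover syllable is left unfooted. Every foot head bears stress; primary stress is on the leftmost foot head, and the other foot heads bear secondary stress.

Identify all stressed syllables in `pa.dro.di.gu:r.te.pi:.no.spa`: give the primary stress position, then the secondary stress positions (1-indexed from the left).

primary 2, secondary 4, 6, 8

Parse right to left into iambic (σˈσ) feet: (pa.ˈdro) (di.ˈgu:r) (te.ˈpi:) (no.ˈspa).
Foot heads (stressed positions): 2, 4, 6, 8.
End Rule Leftmost: primary stress on the leftmost head = syllable 2.
Secondary stress on 4, 6, 8: pa.ˈdro.di.ˌgu:r.te.ˌpi:.no.ˌspa.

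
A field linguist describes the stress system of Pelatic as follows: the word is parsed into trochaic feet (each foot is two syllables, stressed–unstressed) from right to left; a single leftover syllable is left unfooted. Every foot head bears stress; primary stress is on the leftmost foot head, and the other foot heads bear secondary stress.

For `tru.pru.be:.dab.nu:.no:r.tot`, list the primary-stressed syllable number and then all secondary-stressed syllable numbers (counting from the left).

primary 2, secondary 4, 6

Parse right to left into trochaic (ˈσσ) feet: tru (ˈpru.be:) (ˈdab.nu:) (ˈno:r.tot). Syllable 1 is left unfooted.
Foot heads (stressed positions): 2, 4, 6.
End Rule Leftmost: primary stress on the leftmost head = syllable 2.
Secondary stress on 4, 6: tru.ˈpru.be:.ˌdab.nu:.ˌno:r.tot.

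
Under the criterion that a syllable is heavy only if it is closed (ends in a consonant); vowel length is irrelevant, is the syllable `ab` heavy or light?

heavy

`ab`: short vowel, closed (coda /b/). Closed (coda /b/) → heavy.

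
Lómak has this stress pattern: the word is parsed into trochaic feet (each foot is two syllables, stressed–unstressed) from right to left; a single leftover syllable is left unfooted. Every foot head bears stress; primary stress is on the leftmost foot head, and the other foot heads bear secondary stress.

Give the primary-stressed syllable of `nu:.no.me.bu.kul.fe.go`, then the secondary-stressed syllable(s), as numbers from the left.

Parse right to left into trochaic (ˈσσ) feet: nu: (ˈno.me) (ˈbu.kul) (ˈfe.go). Syllable 1 is left unfooted.
Foot heads (stressed positions): 2, 4, 6.
End Rule Leftmost: primary stress on the leftmost head = syllable 2.
Secondary stress on 4, 6: nu:.ˈno.me.ˌbu.kul.ˌfe.go.

primary 2, secondary 4, 6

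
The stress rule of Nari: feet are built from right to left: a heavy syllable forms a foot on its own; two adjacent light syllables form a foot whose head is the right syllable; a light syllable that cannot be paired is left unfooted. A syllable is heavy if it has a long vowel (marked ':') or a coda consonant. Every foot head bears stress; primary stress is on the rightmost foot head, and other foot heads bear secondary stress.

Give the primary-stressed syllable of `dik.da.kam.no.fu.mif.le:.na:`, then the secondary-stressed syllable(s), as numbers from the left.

primary 8, secondary 1, 3, 5, 6, 7

Weights: 1 dik H, 2 da L, 3 kam H, 4 no L, 5 fu L, 6 mif H, 7 le: H, 8 na: H.
Parse right to left (heavy = foot alone; LL = one foot; stranded L unfooted): (ˈdik) da (ˈkam) (no.ˈfu) (ˈmif) (ˈle:) (ˈna:).
Foot heads: 1, 3, 5, 6, 7, 8.
Primary stress on the rightmost head = syllable 8.
Secondary stress on 1, 3, 5, 6, 7: ˌdik.da.ˌkam.no.ˌfu.ˌmif.ˌle:.ˈna:.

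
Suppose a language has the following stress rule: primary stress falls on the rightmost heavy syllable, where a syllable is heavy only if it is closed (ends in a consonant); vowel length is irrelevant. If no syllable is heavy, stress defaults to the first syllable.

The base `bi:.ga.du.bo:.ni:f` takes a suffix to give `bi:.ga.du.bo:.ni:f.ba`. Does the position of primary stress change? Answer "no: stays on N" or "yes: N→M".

Base `bi:.ga.du.bo:.ni:f` (5 syllables):
  Weights: 1 bi: L, 2 ga L, 3 du L, 4 bo: L, 5 ni:f H.
  Heavy syllables in the domain: 5. The rightmost is syllable 5 (ni:f).
  → primary stress on syllable 5.
Suffixed `bi:.ga.du.bo:.ni:f.ba` (6 syllables):
  Weights: 1 bi: L, 2 ga L, 3 du L, 4 bo: L, 5 ni:f H, 6 ba L.
  Heavy syllables in the domain: 5. The rightmost is syllable 5 (ni:f).
  → primary stress on syllable 5.

no: stays on 5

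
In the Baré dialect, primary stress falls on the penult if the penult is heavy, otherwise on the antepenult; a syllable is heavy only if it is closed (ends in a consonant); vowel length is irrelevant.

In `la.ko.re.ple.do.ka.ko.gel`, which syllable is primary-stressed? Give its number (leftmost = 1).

6

Weights: 6 ka L, 7 ko L, 8 gel H.
The penult (syllable 7, ko) is light, so stress falls on the antepenult (syllable 6, ka).
Primary stress: syllable 6 → la.ko.re.ple.do.ˈka.ko.gel.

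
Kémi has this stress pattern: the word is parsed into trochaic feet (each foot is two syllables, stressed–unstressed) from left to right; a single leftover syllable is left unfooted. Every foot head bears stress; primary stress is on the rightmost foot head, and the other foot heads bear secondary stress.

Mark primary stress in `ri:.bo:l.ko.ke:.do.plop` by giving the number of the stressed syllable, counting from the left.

5

Parse left to right into trochaic (ˈσσ) feet: (ˈri:.bo:l) (ˈko.ke:) (ˈdo.plop).
Foot heads (stressed positions): 1, 3, 5.
End Rule Rightmost: primary stress on the rightmost head = syllable 5.
Primary stress: syllable 5 → ri:.bo:l.ko.ke:.ˈdo.plop.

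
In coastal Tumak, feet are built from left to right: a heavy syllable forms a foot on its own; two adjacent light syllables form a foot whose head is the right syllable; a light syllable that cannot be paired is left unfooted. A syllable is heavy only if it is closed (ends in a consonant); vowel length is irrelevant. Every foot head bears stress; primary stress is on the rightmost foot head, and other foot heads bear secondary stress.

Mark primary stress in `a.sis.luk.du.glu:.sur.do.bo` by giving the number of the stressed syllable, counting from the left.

Weights: 1 a L, 2 sis H, 3 luk H, 4 du L, 5 glu: L, 6 sur H, 7 do L, 8 bo L.
Parse left to right (heavy = foot alone; LL = one foot; stranded L unfooted): a (ˈsis) (ˈluk) (du.ˈglu:) (ˈsur) (do.ˈbo).
Foot heads: 2, 3, 5, 6, 8.
Primary stress on the rightmost head = syllable 8.
Primary stress: syllable 8 → a.sis.luk.du.glu:.sur.do.ˈbo.

8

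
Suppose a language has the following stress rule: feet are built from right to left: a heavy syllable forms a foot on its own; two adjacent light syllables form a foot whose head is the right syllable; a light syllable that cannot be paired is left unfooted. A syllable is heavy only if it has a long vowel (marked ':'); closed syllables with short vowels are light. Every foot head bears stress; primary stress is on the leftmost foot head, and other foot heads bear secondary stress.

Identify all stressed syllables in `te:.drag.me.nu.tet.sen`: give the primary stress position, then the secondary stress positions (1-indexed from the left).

Weights: 1 te: H, 2 drag L, 3 me L, 4 nu L, 5 tet L, 6 sen L.
Parse right to left (heavy = foot alone; LL = one foot; stranded L unfooted): (ˈte:) drag (me.ˈnu) (tet.ˈsen).
Foot heads: 1, 4, 6.
Primary stress on the leftmost head = syllable 1.
Secondary stress on 4, 6: ˈte:.drag.me.ˌnu.tet.ˌsen.

primary 1, secondary 4, 6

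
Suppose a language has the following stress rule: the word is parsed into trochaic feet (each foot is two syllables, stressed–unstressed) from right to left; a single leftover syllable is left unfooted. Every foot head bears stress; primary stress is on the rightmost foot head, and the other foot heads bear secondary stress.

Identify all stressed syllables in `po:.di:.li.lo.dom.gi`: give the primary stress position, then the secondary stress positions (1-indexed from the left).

primary 5, secondary 1, 3

Parse right to left into trochaic (ˈσσ) feet: (ˈpo:.di:) (ˈli.lo) (ˈdom.gi).
Foot heads (stressed positions): 1, 3, 5.
End Rule Rightmost: primary stress on the rightmost head = syllable 5.
Secondary stress on 1, 3: ˌpo:.di:.ˌli.lo.ˈdom.gi.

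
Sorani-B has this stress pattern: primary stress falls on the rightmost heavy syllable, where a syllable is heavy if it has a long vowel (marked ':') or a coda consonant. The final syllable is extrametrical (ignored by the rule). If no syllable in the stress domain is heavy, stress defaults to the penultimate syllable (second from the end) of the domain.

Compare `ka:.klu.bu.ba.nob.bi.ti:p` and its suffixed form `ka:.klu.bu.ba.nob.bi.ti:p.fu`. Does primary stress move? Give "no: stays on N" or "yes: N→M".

Base `ka:.klu.bu.ba.nob.bi.ti:p` (7 syllables):
  The final syllable (7, ti:p) is extrametrical; the stress domain is syllables 1–6.
  Weights: 1 ka: H, 2 klu L, 3 bu L, 4 ba L, 5 nob H, 6 bi L.
  Heavy syllables in the domain: 1, 5. The rightmost is syllable 5 (nob).
  → primary stress on syllable 5.
Suffixed `ka:.klu.bu.ba.nob.bi.ti:p.fu` (8 syllables):
  The final syllable (8, fu) is extrametrical; the stress domain is syllables 1–7.
  Weights: 1 ka: H, 2 klu L, 3 bu L, 4 ba L, 5 nob H, 6 bi L, 7 ti:p H.
  Heavy syllables in the domain: 1, 5, 7. The rightmost is syllable 7 (ti:p).
  → primary stress on syllable 7.

yes: 5→7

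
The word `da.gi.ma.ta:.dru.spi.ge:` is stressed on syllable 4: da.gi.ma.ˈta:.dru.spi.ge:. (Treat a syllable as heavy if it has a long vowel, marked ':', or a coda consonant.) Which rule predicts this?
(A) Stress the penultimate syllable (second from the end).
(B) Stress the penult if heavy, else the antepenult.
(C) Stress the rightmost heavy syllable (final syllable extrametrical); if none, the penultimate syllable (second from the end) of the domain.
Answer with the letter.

C

Rule A → syllable 6 (observed: 4).
Rule B → syllable 5 (observed: 4).
Rule C → syllable 4 ✓.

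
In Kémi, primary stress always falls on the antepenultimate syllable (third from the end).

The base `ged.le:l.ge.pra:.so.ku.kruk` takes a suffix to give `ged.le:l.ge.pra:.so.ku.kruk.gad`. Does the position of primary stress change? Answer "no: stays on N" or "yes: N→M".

Base `ged.le:l.ge.pra:.so.ku.kruk` (7 syllables):
  The word has 7 syllables; the antepenultimate syllable (third from the end) is syllable 5 (so).
  → primary stress on syllable 5.
Suffixed `ged.le:l.ge.pra:.so.ku.kruk.gad` (8 syllables):
  The word has 8 syllables; the antepenultimate syllable (third from the end) is syllable 6 (ku).
  → primary stress on syllable 6.

yes: 5→6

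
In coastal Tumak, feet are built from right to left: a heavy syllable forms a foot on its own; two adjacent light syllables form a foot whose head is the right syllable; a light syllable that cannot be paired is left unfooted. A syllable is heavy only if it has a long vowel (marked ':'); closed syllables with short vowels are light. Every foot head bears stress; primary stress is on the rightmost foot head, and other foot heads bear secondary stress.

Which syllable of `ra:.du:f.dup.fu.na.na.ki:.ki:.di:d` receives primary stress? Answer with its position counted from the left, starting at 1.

9

Weights: 1 ra: H, 2 du:f H, 3 dup L, 4 fu L, 5 na L, 6 na L, 7 ki: H, 8 ki: H, 9 di:d H.
Parse right to left (heavy = foot alone; LL = one foot; stranded L unfooted): (ˈra:) (ˈdu:f) (dup.ˈfu) (na.ˈna) (ˈki:) (ˈki:) (ˈdi:d).
Foot heads: 1, 2, 4, 6, 7, 8, 9.
Primary stress on the rightmost head = syllable 9.
Primary stress: syllable 9 → ra:.du:f.dup.fu.na.na.ki:.ki:.ˈdi:d.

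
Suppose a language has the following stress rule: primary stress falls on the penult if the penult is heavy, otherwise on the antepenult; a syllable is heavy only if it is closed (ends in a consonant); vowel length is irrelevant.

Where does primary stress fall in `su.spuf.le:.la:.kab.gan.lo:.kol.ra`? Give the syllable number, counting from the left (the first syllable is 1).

Weights: 7 lo: L, 8 kol H, 9 ra L.
The penult (syllable 8, kol) is heavy, so it takes stress.
Primary stress: syllable 8 → su.spuf.le:.la:.kab.gan.lo:.ˈkol.ra.

8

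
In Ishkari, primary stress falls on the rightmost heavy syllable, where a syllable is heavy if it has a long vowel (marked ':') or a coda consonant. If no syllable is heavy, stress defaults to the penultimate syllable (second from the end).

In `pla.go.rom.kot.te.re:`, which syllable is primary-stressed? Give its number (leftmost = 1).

Weights: 1 pla L, 2 go L, 3 rom H, 4 kot H, 5 te L, 6 re: H.
Heavy syllables in the domain: 3, 4, 6. The rightmost is syllable 6 (re:).
Primary stress: syllable 6 → pla.go.rom.kot.te.ˈre:.

6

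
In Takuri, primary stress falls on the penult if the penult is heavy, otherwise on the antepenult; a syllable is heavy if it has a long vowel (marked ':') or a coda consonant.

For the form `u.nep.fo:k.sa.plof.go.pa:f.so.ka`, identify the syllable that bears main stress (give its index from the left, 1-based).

7

Weights: 7 pa:f H, 8 so L, 9 ka L.
The penult (syllable 8, so) is light, so stress falls on the antepenult (syllable 7, pa:f).
Primary stress: syllable 7 → u.nep.fo:k.sa.plof.go.ˈpa:f.so.ka.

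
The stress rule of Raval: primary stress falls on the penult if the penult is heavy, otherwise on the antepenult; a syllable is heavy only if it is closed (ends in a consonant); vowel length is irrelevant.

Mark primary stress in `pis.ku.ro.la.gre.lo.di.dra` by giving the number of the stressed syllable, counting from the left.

Weights: 6 lo L, 7 di L, 8 dra L.
The penult (syllable 7, di) is light, so stress falls on the antepenult (syllable 6, lo).
Primary stress: syllable 6 → pis.ku.ro.la.gre.ˈlo.di.dra.

6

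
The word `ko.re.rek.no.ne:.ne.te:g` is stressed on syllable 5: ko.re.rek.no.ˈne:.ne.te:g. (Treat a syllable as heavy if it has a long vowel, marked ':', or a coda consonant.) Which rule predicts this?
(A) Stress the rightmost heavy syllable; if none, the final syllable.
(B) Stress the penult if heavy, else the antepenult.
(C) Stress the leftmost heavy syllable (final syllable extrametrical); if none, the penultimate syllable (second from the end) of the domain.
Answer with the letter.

Rule A → syllable 7 (observed: 5).
Rule B → syllable 5 ✓.
Rule C → syllable 3 (observed: 5).

B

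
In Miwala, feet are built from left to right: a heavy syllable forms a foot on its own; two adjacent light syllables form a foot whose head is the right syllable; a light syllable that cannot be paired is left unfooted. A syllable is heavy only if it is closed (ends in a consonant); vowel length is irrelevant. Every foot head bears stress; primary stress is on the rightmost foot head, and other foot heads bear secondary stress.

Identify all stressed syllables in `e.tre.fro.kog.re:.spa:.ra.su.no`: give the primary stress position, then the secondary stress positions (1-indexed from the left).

primary 8, secondary 2, 4, 6

Weights: 1 e L, 2 tre L, 3 fro L, 4 kog H, 5 re: L, 6 spa: L, 7 ra L, 8 su L, 9 no L.
Parse left to right (heavy = foot alone; LL = one foot; stranded L unfooted): (e.ˈtre) fro (ˈkog) (re:.ˈspa:) (ra.ˈsu) no.
Foot heads: 2, 4, 6, 8.
Primary stress on the rightmost head = syllable 8.
Secondary stress on 2, 4, 6: e.ˌtre.fro.ˌkog.re:.ˌspa:.ra.ˈsu.no.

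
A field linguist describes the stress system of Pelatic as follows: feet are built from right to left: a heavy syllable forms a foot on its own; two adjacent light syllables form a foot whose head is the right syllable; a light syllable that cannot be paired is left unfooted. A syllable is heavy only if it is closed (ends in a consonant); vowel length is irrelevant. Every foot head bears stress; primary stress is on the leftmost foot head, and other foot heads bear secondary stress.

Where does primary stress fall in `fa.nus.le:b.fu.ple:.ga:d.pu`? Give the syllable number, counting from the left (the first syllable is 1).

Weights: 1 fa L, 2 nus H, 3 le:b H, 4 fu L, 5 ple: L, 6 ga:d H, 7 pu L.
Parse right to left (heavy = foot alone; LL = one foot; stranded L unfooted): fa (ˈnus) (ˈle:b) (fu.ˈple:) (ˈga:d) pu.
Foot heads: 2, 3, 5, 6.
Primary stress on the leftmost head = syllable 2.
Primary stress: syllable 2 → fa.ˈnus.le:b.fu.ple:.ga:d.pu.

2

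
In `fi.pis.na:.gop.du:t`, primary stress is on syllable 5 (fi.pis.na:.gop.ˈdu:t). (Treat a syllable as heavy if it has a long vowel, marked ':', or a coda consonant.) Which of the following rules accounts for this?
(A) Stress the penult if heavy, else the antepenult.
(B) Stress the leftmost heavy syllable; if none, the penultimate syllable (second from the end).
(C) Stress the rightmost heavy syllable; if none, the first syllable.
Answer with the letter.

C

Rule A → syllable 4 (observed: 5).
Rule B → syllable 2 (observed: 5).
Rule C → syllable 5 ✓.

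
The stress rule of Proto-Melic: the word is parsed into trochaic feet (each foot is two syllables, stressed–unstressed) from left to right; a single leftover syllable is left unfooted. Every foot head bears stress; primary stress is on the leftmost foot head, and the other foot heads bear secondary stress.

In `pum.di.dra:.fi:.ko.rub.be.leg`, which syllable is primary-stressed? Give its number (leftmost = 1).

Parse left to right into trochaic (ˈσσ) feet: (ˈpum.di) (ˈdra:.fi:) (ˈko.rub) (ˈbe.leg).
Foot heads (stressed positions): 1, 3, 5, 7.
End Rule Leftmost: primary stress on the leftmost head = syllable 1.
Primary stress: syllable 1 → ˈpum.di.dra:.fi:.ko.rub.be.leg.

1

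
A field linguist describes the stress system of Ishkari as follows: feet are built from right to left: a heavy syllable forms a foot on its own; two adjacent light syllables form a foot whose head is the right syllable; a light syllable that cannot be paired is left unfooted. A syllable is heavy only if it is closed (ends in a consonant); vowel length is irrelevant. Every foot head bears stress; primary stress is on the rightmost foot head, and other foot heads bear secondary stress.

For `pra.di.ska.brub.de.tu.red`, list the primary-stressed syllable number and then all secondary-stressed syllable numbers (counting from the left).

Weights: 1 pra L, 2 di L, 3 ska L, 4 brub H, 5 de L, 6 tu L, 7 red H.
Parse right to left (heavy = foot alone; LL = one foot; stranded L unfooted): pra (di.ˈska) (ˈbrub) (de.ˈtu) (ˈred).
Foot heads: 3, 4, 6, 7.
Primary stress on the rightmost head = syllable 7.
Secondary stress on 3, 4, 6: pra.di.ˌska.ˌbrub.de.ˌtu.ˈred.

primary 7, secondary 3, 4, 6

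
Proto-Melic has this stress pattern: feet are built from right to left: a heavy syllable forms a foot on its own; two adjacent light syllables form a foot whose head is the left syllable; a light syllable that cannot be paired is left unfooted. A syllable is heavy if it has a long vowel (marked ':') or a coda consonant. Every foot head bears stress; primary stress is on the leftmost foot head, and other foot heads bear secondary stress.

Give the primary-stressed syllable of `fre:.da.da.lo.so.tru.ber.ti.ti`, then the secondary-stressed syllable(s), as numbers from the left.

Weights: 1 fre: H, 2 da L, 3 da L, 4 lo L, 5 so L, 6 tru L, 7 ber H, 8 ti L, 9 ti L.
Parse right to left (heavy = foot alone; LL = one foot; stranded L unfooted): (ˈfre:) da (ˈda.lo) (ˈso.tru) (ˈber) (ˈti.ti).
Foot heads: 1, 3, 5, 7, 8.
Primary stress on the leftmost head = syllable 1.
Secondary stress on 3, 5, 7, 8: ˈfre:.da.ˌda.lo.ˌso.tru.ˌber.ˌti.ti.

primary 1, secondary 3, 5, 7, 8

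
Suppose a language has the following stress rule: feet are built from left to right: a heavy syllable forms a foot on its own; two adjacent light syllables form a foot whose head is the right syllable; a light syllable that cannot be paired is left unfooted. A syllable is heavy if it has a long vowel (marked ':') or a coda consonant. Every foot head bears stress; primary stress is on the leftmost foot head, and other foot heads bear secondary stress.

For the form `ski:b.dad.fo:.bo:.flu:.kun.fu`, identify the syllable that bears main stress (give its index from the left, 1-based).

Weights: 1 ski:b H, 2 dad H, 3 fo: H, 4 bo: H, 5 flu: H, 6 kun H, 7 fu L.
Parse left to right (heavy = foot alone; LL = one foot; stranded L unfooted): (ˈski:b) (ˈdad) (ˈfo:) (ˈbo:) (ˈflu:) (ˈkun) fu.
Foot heads: 1, 2, 3, 4, 5, 6.
Primary stress on the leftmost head = syllable 1.
Primary stress: syllable 1 → ˈski:b.dad.fo:.bo:.flu:.kun.fu.

1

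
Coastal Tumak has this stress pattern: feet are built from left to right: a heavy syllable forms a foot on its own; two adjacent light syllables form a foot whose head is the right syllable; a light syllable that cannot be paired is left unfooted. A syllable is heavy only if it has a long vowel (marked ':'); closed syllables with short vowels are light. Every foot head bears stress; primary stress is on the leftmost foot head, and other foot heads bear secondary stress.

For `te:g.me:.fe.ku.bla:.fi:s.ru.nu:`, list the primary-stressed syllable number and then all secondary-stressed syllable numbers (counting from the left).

Weights: 1 te:g H, 2 me: H, 3 fe L, 4 ku L, 5 bla: H, 6 fi:s H, 7 ru L, 8 nu: H.
Parse left to right (heavy = foot alone; LL = one foot; stranded L unfooted): (ˈte:g) (ˈme:) (fe.ˈku) (ˈbla:) (ˈfi:s) ru (ˈnu:).
Foot heads: 1, 2, 4, 5, 6, 8.
Primary stress on the leftmost head = syllable 1.
Secondary stress on 2, 4, 5, 6, 8: ˈte:g.ˌme:.fe.ˌku.ˌbla:.ˌfi:s.ru.ˌnu:.

primary 1, secondary 2, 4, 5, 6, 8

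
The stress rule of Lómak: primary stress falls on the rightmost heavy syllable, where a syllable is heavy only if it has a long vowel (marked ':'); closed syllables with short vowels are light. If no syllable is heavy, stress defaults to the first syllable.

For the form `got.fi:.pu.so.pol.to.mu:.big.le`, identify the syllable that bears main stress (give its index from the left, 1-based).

7

Weights: 1 got L, 2 fi: H, 3 pu L, 4 so L, 5 pol L, 6 to L, 7 mu: H, 8 big L, 9 le L.
Heavy syllables in the domain: 2, 7. The rightmost is syllable 7 (mu:).
Primary stress: syllable 7 → got.fi:.pu.so.pol.to.ˈmu:.big.le.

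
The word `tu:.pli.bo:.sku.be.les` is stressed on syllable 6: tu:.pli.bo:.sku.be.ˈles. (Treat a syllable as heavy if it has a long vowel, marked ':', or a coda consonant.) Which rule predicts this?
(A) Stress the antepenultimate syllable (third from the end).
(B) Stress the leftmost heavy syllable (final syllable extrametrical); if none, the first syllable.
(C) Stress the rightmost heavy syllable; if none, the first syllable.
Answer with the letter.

C

Rule A → syllable 4 (observed: 6).
Rule B → syllable 1 (observed: 6).
Rule C → syllable 6 ✓.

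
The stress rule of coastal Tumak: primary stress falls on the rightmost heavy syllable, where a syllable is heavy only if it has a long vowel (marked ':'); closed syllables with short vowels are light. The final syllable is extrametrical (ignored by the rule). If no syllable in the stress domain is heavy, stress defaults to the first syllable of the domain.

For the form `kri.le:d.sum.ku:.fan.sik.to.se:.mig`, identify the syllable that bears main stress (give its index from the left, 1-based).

8

The final syllable (9, mig) is extrametrical; the stress domain is syllables 1–8.
Weights: 1 kri L, 2 le:d H, 3 sum L, 4 ku: H, 5 fan L, 6 sik L, 7 to L, 8 se: H.
Heavy syllables in the domain: 2, 4, 8. The rightmost is syllable 8 (se:).
Primary stress: syllable 8 → kri.le:d.sum.ku:.fan.sik.to.ˈse:.mig.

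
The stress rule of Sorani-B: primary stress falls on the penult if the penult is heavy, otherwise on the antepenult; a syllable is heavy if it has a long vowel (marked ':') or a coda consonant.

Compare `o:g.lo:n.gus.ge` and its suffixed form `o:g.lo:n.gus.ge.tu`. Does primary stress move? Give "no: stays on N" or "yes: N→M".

no: stays on 3

Base `o:g.lo:n.gus.ge` (4 syllables):
  Weights: 2 lo:n H, 3 gus H, 4 ge L.
  The penult (syllable 3, gus) is heavy, so it takes stress.
  → primary stress on syllable 3.
Suffixed `o:g.lo:n.gus.ge.tu` (5 syllables):
  Weights: 3 gus H, 4 ge L, 5 tu L.
  The penult (syllable 4, ge) is light, so stress falls on the antepenult (syllable 3, gus).
  → primary stress on syllable 3.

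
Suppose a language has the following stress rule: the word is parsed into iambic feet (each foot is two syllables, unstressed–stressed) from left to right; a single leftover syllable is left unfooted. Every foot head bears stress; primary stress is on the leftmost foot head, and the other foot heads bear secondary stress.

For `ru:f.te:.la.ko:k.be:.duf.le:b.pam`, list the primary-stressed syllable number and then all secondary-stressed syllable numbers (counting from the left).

primary 2, secondary 4, 6, 8

Parse left to right into iambic (σˈσ) feet: (ru:f.ˈte:) (la.ˈko:k) (be:.ˈduf) (le:b.ˈpam).
Foot heads (stressed positions): 2, 4, 6, 8.
End Rule Leftmost: primary stress on the leftmost head = syllable 2.
Secondary stress on 4, 6, 8: ru:f.ˈte:.la.ˌko:k.be:.ˌduf.le:b.ˌpam.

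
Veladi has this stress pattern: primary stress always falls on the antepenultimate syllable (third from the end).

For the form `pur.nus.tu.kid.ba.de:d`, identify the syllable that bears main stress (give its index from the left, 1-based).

The word has 6 syllables; the antepenultimate syllable (third from the end) is syllable 4 (kid).
Primary stress: syllable 4 → pur.nus.tu.ˈkid.ba.de:d.

4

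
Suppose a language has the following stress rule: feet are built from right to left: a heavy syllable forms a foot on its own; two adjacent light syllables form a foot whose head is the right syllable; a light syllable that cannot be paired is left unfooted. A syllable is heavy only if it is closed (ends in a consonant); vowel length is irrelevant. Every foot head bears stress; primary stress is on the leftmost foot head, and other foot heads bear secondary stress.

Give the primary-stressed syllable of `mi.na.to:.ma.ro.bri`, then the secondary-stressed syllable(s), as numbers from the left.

primary 2, secondary 4, 6

Weights: 1 mi L, 2 na L, 3 to: L, 4 ma L, 5 ro L, 6 bri L.
Parse right to left (heavy = foot alone; LL = one foot; stranded L unfooted): (mi.ˈna) (to:.ˈma) (ro.ˈbri).
Foot heads: 2, 4, 6.
Primary stress on the leftmost head = syllable 2.
Secondary stress on 4, 6: mi.ˈna.to:.ˌma.ro.ˌbri.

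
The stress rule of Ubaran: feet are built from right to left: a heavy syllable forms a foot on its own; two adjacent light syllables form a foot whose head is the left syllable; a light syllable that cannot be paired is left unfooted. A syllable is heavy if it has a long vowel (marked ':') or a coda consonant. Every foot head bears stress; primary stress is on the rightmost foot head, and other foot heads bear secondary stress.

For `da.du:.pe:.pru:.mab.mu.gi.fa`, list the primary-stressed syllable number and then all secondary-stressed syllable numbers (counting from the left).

primary 7, secondary 2, 3, 4, 5

Weights: 1 da L, 2 du: H, 3 pe: H, 4 pru: H, 5 mab H, 6 mu L, 7 gi L, 8 fa L.
Parse right to left (heavy = foot alone; LL = one foot; stranded L unfooted): da (ˈdu:) (ˈpe:) (ˈpru:) (ˈmab) mu (ˈgi.fa).
Foot heads: 2, 3, 4, 5, 7.
Primary stress on the rightmost head = syllable 7.
Secondary stress on 2, 3, 4, 5: da.ˌdu:.ˌpe:.ˌpru:.ˌmab.mu.ˈgi.fa.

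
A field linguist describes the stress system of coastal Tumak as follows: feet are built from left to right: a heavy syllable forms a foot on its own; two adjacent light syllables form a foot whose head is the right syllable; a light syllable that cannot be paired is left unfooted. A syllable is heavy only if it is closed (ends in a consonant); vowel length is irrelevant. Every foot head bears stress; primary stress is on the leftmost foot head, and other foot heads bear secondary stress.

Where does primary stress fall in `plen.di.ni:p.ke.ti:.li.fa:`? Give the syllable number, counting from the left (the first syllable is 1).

1

Weights: 1 plen H, 2 di L, 3 ni:p H, 4 ke L, 5 ti: L, 6 li L, 7 fa: L.
Parse left to right (heavy = foot alone; LL = one foot; stranded L unfooted): (ˈplen) di (ˈni:p) (ke.ˈti:) (li.ˈfa:).
Foot heads: 1, 3, 5, 7.
Primary stress on the leftmost head = syllable 1.
Primary stress: syllable 1 → ˈplen.di.ni:p.ke.ti:.li.fa:.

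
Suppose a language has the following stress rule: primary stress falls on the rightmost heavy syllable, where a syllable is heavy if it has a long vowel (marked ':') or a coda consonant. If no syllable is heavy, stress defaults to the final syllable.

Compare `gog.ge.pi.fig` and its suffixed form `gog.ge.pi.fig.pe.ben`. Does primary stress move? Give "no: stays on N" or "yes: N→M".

yes: 4→6

Base `gog.ge.pi.fig` (4 syllables):
  Weights: 1 gog H, 2 ge L, 3 pi L, 4 fig H.
  Heavy syllables in the domain: 1, 4. The rightmost is syllable 4 (fig).
  → primary stress on syllable 4.
Suffixed `gog.ge.pi.fig.pe.ben` (6 syllables):
  Weights: 1 gog H, 2 ge L, 3 pi L, 4 fig H, 5 pe L, 6 ben H.
  Heavy syllables in the domain: 1, 4, 6. The rightmost is syllable 6 (ben).
  → primary stress on syllable 6.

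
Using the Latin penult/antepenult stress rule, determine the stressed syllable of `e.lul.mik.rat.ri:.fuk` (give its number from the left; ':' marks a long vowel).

5

Classical Latin: stress the penult if heavy (long vowel or closed), else the antepenult.
Weights: 4 rat H, 5 ri: H, 6 fuk H.
The penult (syllable 5, ri:) is heavy, so it takes stress.
Stress on syllable 5: e.lul.mik.rat.ˈri:.fuk.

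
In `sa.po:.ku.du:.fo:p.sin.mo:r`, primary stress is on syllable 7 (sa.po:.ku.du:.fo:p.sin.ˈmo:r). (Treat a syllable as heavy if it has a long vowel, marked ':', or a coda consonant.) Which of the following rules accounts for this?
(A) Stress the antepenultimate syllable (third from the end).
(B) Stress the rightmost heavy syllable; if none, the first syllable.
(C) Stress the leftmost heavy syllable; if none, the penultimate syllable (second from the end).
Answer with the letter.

B

Rule A → syllable 5 (observed: 7).
Rule B → syllable 7 ✓.
Rule C → syllable 2 (observed: 7).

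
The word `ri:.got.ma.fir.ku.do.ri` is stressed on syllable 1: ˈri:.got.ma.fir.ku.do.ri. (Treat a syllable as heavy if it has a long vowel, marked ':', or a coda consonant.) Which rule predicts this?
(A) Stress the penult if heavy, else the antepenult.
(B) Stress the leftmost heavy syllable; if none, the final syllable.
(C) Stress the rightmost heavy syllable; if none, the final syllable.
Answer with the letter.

Rule A → syllable 5 (observed: 1).
Rule B → syllable 1 ✓.
Rule C → syllable 4 (observed: 1).

B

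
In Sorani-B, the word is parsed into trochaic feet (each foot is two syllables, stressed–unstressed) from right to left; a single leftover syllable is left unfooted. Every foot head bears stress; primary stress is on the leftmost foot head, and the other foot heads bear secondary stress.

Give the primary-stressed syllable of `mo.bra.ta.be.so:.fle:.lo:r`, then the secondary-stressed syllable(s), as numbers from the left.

Parse right to left into trochaic (ˈσσ) feet: mo (ˈbra.ta) (ˈbe.so:) (ˈfle:.lo:r). Syllable 1 is left unfooted.
Foot heads (stressed positions): 2, 4, 6.
End Rule Leftmost: primary stress on the leftmost head = syllable 2.
Secondary stress on 4, 6: mo.ˈbra.ta.ˌbe.so:.ˌfle:.lo:r.

primary 2, secondary 4, 6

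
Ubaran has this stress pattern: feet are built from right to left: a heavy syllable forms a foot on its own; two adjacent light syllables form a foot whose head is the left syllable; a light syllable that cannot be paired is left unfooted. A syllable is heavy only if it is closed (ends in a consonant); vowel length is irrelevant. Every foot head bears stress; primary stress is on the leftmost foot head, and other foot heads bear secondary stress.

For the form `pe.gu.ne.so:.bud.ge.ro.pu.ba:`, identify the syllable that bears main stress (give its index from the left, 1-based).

1

Weights: 1 pe L, 2 gu L, 3 ne L, 4 so: L, 5 bud H, 6 ge L, 7 ro L, 8 pu L, 9 ba: L.
Parse right to left (heavy = foot alone; LL = one foot; stranded L unfooted): (ˈpe.gu) (ˈne.so:) (ˈbud) (ˈge.ro) (ˈpu.ba:).
Foot heads: 1, 3, 5, 6, 8.
Primary stress on the leftmost head = syllable 1.
Primary stress: syllable 1 → ˈpe.gu.ne.so:.bud.ge.ro.pu.ba:.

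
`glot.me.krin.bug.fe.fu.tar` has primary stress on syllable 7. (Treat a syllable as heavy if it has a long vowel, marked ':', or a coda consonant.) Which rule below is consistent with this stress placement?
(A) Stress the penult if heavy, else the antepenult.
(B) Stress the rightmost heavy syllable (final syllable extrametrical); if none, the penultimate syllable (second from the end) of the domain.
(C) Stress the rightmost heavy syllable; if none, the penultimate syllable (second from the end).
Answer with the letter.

C

Rule A → syllable 5 (observed: 7).
Rule B → syllable 4 (observed: 7).
Rule C → syllable 7 ✓.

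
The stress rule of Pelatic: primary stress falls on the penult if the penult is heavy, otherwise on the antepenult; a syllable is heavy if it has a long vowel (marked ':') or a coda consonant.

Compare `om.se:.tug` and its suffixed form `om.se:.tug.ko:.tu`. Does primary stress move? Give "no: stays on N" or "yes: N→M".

yes: 2→4

Base `om.se:.tug` (3 syllables):
  Weights: 1 om H, 2 se: H, 3 tug H.
  The penult (syllable 2, se:) is heavy, so it takes stress.
  → primary stress on syllable 2.
Suffixed `om.se:.tug.ko:.tu` (5 syllables):
  Weights: 3 tug H, 4 ko: H, 5 tu L.
  The penult (syllable 4, ko:) is heavy, so it takes stress.
  → primary stress on syllable 4.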